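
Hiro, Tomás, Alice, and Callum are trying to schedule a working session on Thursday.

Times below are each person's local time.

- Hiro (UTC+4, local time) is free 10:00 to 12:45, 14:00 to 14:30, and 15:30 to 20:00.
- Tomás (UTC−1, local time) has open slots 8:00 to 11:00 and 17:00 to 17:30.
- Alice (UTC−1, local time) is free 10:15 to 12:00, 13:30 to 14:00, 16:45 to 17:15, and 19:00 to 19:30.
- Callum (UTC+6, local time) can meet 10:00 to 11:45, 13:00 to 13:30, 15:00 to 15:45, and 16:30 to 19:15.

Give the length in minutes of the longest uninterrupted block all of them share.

Hiro → UTC: 06:00–08:45, 10:00–10:30, 11:30–16:00.
Tomás → UTC: 09:00–12:00, 18:00–18:30.
Alice → UTC: 11:15–13:00, 14:30–15:00, 17:45–18:15, 20:00–20:30.
Callum → UTC: 04:00–05:45, 07:00–07:30, 09:00–09:45, 10:30–13:15.
Hiro ∩ Tomás: 10:00–10:30, 11:30–12:00.
Hiro ∩ Tomás ∩ Alice: 11:30–12:00.
Hiro ∩ Tomás ∩ Alice ∩ Callum: 11:30–12:00.
Single common window of 30 minutes.

30 minutes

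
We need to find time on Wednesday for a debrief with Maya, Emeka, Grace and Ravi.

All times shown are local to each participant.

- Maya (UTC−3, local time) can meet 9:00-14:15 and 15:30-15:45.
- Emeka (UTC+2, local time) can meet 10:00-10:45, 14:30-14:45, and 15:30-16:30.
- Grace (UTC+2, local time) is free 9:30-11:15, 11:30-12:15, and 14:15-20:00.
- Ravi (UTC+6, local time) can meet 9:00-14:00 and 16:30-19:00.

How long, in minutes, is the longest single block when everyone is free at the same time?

Maya → UTC: 12:00–17:15, 18:30–18:45.
Emeka → UTC: 08:00–08:45, 12:30–12:45, 13:30–14:30.
Grace → UTC: 07:30–09:15, 09:30–10:15, 12:15–18:00.
Ravi → UTC: 03:00–08:00, 10:30–13:00.
Maya ∩ Emeka: 12:30–12:45, 13:30–14:30.
Maya ∩ Emeka ∩ Grace: 12:30–12:45, 13:30–14:30.
Maya ∩ Emeka ∩ Grace ∩ Ravi: 12:30–12:45.
Single common window of 15 minutes.

15 minutes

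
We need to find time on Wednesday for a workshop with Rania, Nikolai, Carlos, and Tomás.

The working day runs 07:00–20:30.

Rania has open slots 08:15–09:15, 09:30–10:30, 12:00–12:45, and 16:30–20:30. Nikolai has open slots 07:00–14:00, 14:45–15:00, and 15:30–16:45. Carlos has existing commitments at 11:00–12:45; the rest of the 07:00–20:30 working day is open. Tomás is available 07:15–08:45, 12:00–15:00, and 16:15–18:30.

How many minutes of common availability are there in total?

Carlos free within 07:00–20:30: 07:00–11:00, 12:45–20:30.
Rania ∩ Nikolai: 08:15–09:15, 09:30–10:30, 12:00–12:45, 16:30–16:45.
Rania ∩ Nikolai ∩ Carlos: 08:15–09:15, 09:30–10:30, 16:30–16:45.
Rania ∩ Nikolai ∩ Carlos ∩ Tomás: 08:15–08:45, 16:30–16:45.
Total common minutes: 30 + 15 = 45.

45 minutes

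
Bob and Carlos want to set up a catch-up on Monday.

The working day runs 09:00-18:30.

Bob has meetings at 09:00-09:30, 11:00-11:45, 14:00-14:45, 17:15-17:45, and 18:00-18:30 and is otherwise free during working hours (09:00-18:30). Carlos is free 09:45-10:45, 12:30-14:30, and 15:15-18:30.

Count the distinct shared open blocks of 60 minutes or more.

Bob free within 09:00–18:30: 09:30–11:00, 11:45–14:00, 14:45–17:15, 17:45–18:00.
Bob ∩ Carlos: 09:45–10:45, 12:30–14:00, 15:15–17:15, 17:45–18:00.
Windows ≥ 60 min: 09:45–10:45, 12:30–14:00, 15:15–17:15.
That's 3 windows.

3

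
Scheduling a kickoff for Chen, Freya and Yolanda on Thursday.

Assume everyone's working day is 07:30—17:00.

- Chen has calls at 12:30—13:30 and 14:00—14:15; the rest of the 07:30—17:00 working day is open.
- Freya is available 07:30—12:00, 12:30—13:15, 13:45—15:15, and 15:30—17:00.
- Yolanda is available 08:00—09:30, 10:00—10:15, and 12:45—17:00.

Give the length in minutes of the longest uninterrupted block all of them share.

Chen free within 07:30–17:00: 07:30–12:30, 13:30–14:00, 14:15–17:00.
Chen ∩ Freya: 07:30–12:00, 13:45–14:00, 14:15–15:15, 15:30–17:00.
Chen ∩ Freya ∩ Yolanda: 08:00–09:30, 10:00–10:15, 13:45–14:00, 14:15–15:15, 15:30–17:00.
Common window lengths: 90, 15, 15, 60, 90 min; longest is 90.

90 minutes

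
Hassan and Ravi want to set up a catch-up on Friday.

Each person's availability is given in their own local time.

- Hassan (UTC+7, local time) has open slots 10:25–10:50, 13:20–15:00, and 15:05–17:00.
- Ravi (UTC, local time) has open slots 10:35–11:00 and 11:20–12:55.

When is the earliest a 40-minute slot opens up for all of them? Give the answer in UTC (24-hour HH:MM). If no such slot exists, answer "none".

none

Hassan → UTC: 03:25–03:50, 06:20–08:00, 08:05–10:00.
Ravi → UTC: 10:35–11:00, 11:20–12:55.
Hassan ∩ Ravi: (none).
Windows ≥ 40 min: (none).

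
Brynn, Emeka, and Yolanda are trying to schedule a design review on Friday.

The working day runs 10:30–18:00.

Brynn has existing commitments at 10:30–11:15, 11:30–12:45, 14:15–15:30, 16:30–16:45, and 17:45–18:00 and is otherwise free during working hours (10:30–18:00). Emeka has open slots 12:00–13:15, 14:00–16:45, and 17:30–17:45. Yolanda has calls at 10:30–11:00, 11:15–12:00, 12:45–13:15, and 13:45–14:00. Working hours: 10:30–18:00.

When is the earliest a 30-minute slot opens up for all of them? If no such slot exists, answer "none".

Brynn free within 10:30–18:00: 11:15–11:30, 12:45–14:15, 15:30–16:30, 16:45–17:45.
Yolanda free within 10:30–18:00: 11:00–11:15, 12:00–12:45, 13:15–13:45, 14:00–18:00.
Brynn ∩ Emeka: 12:45–13:15, 14:00–14:15, 15:30–16:30, 17:30–17:45.
Brynn ∩ Emeka ∩ Yolanda: 14:00–14:15, 15:30–16:30, 17:30–17:45.
Windows ≥ 30 min: 15:30–16:30.
Earliest such window starts at 15:30.

15:30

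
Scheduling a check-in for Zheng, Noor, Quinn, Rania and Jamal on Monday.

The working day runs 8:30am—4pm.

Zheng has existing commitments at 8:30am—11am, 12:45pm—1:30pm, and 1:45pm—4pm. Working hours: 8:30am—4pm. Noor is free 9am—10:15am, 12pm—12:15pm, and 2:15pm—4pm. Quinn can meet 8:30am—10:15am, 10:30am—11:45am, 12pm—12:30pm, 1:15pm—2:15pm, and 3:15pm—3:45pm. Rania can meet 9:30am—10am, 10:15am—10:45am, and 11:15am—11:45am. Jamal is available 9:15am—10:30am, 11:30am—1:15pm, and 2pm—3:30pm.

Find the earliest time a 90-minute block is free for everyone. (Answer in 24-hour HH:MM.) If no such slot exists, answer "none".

Zheng free within 08:30–16:00: 11:00–12:45, 13:30–13:45.
Zheng ∩ Noor: 12:00–12:15.
Zheng ∩ Noor ∩ Quinn: 12:00–12:15.
Zheng ∩ Noor ∩ Quinn ∩ Rania: (none).
Zheng ∩ Noor ∩ Quinn ∩ Rania ∩ Jamal: (none).
Windows ≥ 90 min: (none).

none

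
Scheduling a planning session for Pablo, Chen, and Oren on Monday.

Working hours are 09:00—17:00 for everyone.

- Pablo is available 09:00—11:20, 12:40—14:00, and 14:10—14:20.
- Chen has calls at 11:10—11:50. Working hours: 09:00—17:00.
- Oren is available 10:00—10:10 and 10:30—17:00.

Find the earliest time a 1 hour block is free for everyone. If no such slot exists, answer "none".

Chen free within 09:00–17:00: 09:00–11:10, 11:50–17:00.
Pablo ∩ Chen: 09:00–11:10, 12:40–14:00, 14:10–14:20.
Pablo ∩ Chen ∩ Oren: 10:00–10:10, 10:30–11:10, 12:40–14:00, 14:10–14:20.
Windows ≥ 60 min: 12:40–14:00.
Earliest such window starts at 12:40.

12:40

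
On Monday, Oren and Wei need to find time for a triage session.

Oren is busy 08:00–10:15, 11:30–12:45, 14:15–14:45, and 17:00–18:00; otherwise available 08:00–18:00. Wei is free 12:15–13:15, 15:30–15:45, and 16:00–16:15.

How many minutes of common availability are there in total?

60 minutes

Oren free within 08:00–18:00: 10:15–11:30, 12:45–14:15, 14:45–17:00.
Oren ∩ Wei: 12:45–13:15, 15:30–15:45, 16:00–16:15.
Total common minutes: 30 + 15 + 15 = 60.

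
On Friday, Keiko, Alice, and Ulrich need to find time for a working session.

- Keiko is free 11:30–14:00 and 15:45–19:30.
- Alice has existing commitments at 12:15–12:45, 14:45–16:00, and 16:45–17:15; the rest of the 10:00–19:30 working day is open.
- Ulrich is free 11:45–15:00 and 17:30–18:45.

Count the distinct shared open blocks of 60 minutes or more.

2

Alice free within 10:00–19:30: 10:00–12:15, 12:45–14:45, 16:00–16:45, 17:15–19:30.
Keiko ∩ Alice: 11:30–12:15, 12:45–14:00, 16:00–16:45, 17:15–19:30.
Keiko ∩ Alice ∩ Ulrich: 11:45–12:15, 12:45–14:00, 17:30–18:45.
Windows ≥ 60 min: 12:45–14:00, 17:30–18:45.
That's 2 windows.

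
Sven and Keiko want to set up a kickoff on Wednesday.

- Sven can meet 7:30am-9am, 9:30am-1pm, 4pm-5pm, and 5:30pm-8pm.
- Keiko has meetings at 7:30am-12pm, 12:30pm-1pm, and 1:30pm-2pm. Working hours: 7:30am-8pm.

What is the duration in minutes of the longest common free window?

Keiko free within 07:30–20:00: 12:00–12:30, 13:00–13:30, 14:00–20:00.
Sven ∩ Keiko: 12:00–12:30, 16:00–17:00, 17:30–20:00.
Common window lengths: 30, 60, 150 min; longest is 150.

150 minutes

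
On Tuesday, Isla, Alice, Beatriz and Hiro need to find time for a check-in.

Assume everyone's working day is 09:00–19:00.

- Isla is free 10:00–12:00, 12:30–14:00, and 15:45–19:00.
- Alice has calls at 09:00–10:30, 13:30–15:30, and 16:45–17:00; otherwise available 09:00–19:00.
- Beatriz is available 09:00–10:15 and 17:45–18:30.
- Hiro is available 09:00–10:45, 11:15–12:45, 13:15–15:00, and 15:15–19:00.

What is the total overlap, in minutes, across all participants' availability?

45 minutes

Alice free within 09:00–19:00: 10:30–13:30, 15:30–16:45, 17:00–19:00.
Isla ∩ Alice: 10:30–12:00, 12:30–13:30, 15:45–16:45, 17:00–19:00.
Isla ∩ Alice ∩ Beatriz: 17:45–18:30.
Isla ∩ Alice ∩ Beatriz ∩ Hiro: 17:45–18:30.
Total common minutes: 45.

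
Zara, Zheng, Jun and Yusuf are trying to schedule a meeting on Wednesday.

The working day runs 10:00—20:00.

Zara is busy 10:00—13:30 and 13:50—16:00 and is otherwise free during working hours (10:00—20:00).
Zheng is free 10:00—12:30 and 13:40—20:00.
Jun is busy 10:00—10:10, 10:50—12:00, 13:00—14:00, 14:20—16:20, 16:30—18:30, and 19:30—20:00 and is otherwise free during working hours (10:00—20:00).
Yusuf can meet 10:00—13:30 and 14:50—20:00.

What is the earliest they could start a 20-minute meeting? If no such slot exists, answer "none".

Zara free within 10:00–20:00: 13:30–13:50, 16:00–20:00.
Jun free within 10:00–20:00: 10:10–10:50, 12:00–13:00, 14:00–14:20, 16:20–16:30, 18:30–19:30.
Zara ∩ Zheng: 13:40–13:50, 16:00–20:00.
Zara ∩ Zheng ∩ Jun: 16:20–16:30, 18:30–19:30.
Zara ∩ Zheng ∩ Jun ∩ Yusuf: 16:20–16:30, 18:30–19:30.
Windows ≥ 20 min: 18:30–19:30.
Earliest such window starts at 18:30.

18:30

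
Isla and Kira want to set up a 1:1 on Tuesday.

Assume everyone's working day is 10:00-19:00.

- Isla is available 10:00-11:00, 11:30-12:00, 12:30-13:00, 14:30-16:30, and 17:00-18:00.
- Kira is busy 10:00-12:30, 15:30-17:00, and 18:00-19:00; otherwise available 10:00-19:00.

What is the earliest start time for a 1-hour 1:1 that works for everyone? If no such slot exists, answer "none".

Kira free within 10:00–19:00: 12:30–15:30, 17:00–18:00.
Isla ∩ Kira: 12:30–13:00, 14:30–15:30, 17:00–18:00.
Windows ≥ 60 min: 14:30–15:30, 17:00–18:00.
Earliest such window starts at 14:30.

14:30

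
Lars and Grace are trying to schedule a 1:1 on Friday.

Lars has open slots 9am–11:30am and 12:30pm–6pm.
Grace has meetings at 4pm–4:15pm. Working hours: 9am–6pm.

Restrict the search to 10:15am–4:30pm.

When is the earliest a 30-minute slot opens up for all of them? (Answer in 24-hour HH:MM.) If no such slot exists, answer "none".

10:15

Grace free within 09:00–18:00: 09:00–16:00, 16:15–18:00.
Lars ∩ Grace: 09:00–11:30, 12:30–16:00, 16:15–18:00.
Restricted to 10:15–16:30: 10:15–11:30, 12:30–16:00, 16:15–16:30.
Windows ≥ 30 min: 10:15–11:30, 12:30–16:00.
Earliest such window starts at 10:15.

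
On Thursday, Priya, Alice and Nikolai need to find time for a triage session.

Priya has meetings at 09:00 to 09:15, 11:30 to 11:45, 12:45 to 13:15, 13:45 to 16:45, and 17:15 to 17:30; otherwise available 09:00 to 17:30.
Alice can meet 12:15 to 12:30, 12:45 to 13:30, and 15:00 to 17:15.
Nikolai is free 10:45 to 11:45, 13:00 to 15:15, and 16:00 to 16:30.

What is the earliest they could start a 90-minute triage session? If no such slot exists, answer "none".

none

Priya free within 09:00–17:30: 09:15–11:30, 11:45–12:45, 13:15–13:45, 16:45–17:15.
Priya ∩ Alice: 12:15–12:30, 13:15–13:30, 16:45–17:15.
Priya ∩ Alice ∩ Nikolai: 13:15–13:30.
Windows ≥ 90 min: (none).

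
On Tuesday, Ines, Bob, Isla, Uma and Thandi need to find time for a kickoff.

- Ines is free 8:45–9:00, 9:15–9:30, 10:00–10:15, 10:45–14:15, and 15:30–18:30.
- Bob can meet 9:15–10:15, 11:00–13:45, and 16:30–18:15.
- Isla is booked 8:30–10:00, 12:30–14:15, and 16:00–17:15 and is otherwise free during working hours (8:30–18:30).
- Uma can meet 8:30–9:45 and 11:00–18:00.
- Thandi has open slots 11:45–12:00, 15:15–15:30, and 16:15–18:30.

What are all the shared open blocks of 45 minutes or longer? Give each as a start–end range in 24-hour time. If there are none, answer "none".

17:15–18:00

Isla free within 08:30–18:30: 10:00–12:30, 14:15–16:00, 17:15–18:30.
Ines ∩ Bob: 09:15–09:30, 10:00–10:15, 11:00–13:45, 16:30–18:15.
Ines ∩ Bob ∩ Isla: 10:00–10:15, 11:00–12:30, 17:15–18:15.
Ines ∩ Bob ∩ Isla ∩ Uma: 11:00–12:30, 17:15–18:00.
Ines ∩ Bob ∩ Isla ∩ Uma ∩ Thandi: 11:45–12:00, 17:15–18:00.
Windows ≥ 45 min: 17:15–18:00.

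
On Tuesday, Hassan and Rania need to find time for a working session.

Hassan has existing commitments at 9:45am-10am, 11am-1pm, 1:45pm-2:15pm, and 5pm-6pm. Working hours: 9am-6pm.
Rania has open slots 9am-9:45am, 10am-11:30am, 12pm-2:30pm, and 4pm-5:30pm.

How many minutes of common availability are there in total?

225 minutes

Hassan free within 09:00–18:00: 09:00–09:45, 10:00–11:00, 13:00–13:45, 14:15–17:00.
Hassan ∩ Rania: 09:00–09:45, 10:00–11:00, 13:00–13:45, 14:15–14:30, 16:00–17:00.
Total common minutes: 45 + 60 + 45 + 15 + 60 = 225.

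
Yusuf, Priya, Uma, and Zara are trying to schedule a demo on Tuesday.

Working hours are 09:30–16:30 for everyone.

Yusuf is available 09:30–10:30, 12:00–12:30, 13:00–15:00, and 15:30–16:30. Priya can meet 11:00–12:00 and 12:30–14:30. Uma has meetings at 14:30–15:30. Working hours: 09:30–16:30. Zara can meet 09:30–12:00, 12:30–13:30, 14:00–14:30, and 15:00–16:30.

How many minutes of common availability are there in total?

60 minutes

Uma free within 09:30–16:30: 09:30–14:30, 15:30–16:30.
Yusuf ∩ Priya: 13:00–14:30.
Yusuf ∩ Priya ∩ Uma: 13:00–14:30.
Yusuf ∩ Priya ∩ Uma ∩ Zara: 13:00–13:30, 14:00–14:30.
Total common minutes: 30 + 30 = 60.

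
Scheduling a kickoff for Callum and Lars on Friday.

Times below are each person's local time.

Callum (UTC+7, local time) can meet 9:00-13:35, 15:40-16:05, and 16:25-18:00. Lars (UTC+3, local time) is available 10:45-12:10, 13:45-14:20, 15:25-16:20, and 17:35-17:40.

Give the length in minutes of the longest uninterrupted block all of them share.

25 minutes

Callum → UTC: 02:00–06:35, 08:40–09:05, 09:25–11:00.
Lars → UTC: 07:45–09:10, 10:45–11:20, 12:25–13:20, 14:35–14:40.
Callum ∩ Lars: 08:40–09:05, 10:45–11:00.
Common window lengths: 25, 15 min; longest is 25.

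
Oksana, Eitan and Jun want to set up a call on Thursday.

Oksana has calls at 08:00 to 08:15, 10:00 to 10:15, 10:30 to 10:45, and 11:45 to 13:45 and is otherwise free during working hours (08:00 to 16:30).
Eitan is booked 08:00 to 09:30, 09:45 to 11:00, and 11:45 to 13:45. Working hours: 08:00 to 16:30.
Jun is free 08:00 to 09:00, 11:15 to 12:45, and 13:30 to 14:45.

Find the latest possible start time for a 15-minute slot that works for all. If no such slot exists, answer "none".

Oksana free within 08:00–16:30: 08:15–10:00, 10:15–10:30, 10:45–11:45, 13:45–16:30.
Eitan free within 08:00–16:30: 09:30–09:45, 11:00–11:45, 13:45–16:30.
Oksana ∩ Eitan: 09:30–09:45, 11:00–11:45, 13:45–16:30.
Oksana ∩ Eitan ∩ Jun: 11:15–11:45, 13:45–14:45.
Windows ≥ 15 min: 11:15–11:45, 13:45–14:45.
Latest start in the last window 13:45–14:45 is 14:45 − 15 min = 14:30.

14:30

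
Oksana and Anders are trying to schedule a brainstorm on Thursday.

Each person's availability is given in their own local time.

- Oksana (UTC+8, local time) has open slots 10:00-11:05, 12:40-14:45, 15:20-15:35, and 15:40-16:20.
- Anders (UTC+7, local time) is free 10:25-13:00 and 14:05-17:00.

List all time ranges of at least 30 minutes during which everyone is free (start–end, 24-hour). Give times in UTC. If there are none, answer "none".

Oksana → UTC: 02:00–03:05, 04:40–06:45, 07:20–07:35, 07:40–08:20.
Anders → UTC: 03:25–06:00, 07:05–10:00.
Oksana ∩ Anders: 04:40–06:00, 07:20–07:35, 07:40–08:20.
Windows ≥ 30 min: 04:40–06:00, 07:40–08:20.

04:40–06:00, 07:40–08:20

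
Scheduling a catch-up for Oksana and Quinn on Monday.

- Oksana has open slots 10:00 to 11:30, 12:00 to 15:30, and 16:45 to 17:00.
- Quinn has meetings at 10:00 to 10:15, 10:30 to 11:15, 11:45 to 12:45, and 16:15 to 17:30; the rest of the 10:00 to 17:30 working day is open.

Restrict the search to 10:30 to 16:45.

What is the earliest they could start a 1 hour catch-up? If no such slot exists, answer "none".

12:45

Quinn free within 10:00–17:30: 10:15–10:30, 11:15–11:45, 12:45–16:15.
Oksana ∩ Quinn: 10:15–10:30, 11:15–11:30, 12:45–15:30.
Restricted to 10:30–16:45: 11:15–11:30, 12:45–15:30.
Windows ≥ 60 min: 12:45–15:30.
Earliest such window starts at 12:45.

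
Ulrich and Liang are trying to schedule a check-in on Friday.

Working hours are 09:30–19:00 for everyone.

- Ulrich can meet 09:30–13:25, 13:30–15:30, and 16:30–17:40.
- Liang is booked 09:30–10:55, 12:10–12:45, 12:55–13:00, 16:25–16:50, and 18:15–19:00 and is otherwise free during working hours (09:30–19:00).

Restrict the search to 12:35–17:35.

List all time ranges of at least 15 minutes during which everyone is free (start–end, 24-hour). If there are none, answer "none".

Liang free within 09:30–19:00: 10:55–12:10, 12:45–12:55, 13:00–16:25, 16:50–18:15.
Ulrich ∩ Liang: 10:55–12:10, 12:45–12:55, 13:00–13:25, 13:30–15:30, 16:50–17:40.
Restricted to 12:35–17:35: 12:45–12:55, 13:00–13:25, 13:30–15:30, 16:50–17:35.
Windows ≥ 15 min: 13:00–13:25, 13:30–15:30, 16:50–17:35.

13:00–13:25, 13:30–15:30, 16:50–17:35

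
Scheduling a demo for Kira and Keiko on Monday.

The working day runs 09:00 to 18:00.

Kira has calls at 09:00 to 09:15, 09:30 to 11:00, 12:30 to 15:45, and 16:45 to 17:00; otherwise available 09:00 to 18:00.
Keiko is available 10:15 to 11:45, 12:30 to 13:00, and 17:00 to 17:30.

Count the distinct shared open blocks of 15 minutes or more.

2

Kira free within 09:00–18:00: 09:15–09:30, 11:00–12:30, 15:45–16:45, 17:00–18:00.
Kira ∩ Keiko: 11:00–11:45, 17:00–17:30.
Windows ≥ 15 min: 11:00–11:45, 17:00–17:30.
That's 2 windows.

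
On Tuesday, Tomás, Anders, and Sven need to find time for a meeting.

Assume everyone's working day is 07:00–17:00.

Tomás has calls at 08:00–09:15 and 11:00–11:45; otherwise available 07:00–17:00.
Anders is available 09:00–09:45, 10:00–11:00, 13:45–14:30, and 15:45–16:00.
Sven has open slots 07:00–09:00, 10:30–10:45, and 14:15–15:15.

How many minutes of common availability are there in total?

Tomás free within 07:00–17:00: 07:00–08:00, 09:15–11:00, 11:45–17:00.
Tomás ∩ Anders: 09:15–09:45, 10:00–11:00, 13:45–14:30, 15:45–16:00.
Tomás ∩ Anders ∩ Sven: 10:30–10:45, 14:15–14:30.
Total common minutes: 15 + 15 = 30.

30 minutes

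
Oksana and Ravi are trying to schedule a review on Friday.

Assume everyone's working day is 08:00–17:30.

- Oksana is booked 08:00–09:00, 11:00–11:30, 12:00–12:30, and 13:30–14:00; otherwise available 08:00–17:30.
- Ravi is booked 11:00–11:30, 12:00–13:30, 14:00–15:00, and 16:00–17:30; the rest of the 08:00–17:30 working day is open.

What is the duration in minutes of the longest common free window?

120 minutes

Oksana free within 08:00–17:30: 09:00–11:00, 11:30–12:00, 12:30–13:30, 14:00–17:30.
Ravi free within 08:00–17:30: 08:00–11:00, 11:30–12:00, 13:30–14:00, 15:00–16:00.
Oksana ∩ Ravi: 09:00–11:00, 11:30–12:00, 15:00–16:00.
Common window lengths: 120, 30, 60 min; longest is 120.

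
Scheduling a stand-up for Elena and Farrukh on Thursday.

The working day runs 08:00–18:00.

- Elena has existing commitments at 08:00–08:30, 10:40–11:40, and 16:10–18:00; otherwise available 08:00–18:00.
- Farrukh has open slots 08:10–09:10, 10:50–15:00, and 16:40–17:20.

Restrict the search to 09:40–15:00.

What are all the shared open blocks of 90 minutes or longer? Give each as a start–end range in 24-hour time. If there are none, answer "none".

11:40–15:00

Elena free within 08:00–18:00: 08:30–10:40, 11:40–16:10.
Elena ∩ Farrukh: 08:30–09:10, 11:40–15:00.
Restricted to 09:40–15:00: 11:40–15:00.
Windows ≥ 90 min: 11:40–15:00.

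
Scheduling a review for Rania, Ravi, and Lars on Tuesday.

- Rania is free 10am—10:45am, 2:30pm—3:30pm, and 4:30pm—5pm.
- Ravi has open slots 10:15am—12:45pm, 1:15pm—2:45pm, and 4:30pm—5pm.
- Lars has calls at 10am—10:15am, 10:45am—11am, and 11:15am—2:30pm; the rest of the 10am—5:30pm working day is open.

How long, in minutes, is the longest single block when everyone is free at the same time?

30 minutes

Lars free within 10:00–17:30: 10:15–10:45, 11:00–11:15, 14:30–17:30.
Rania ∩ Ravi: 10:15–10:45, 14:30–14:45, 16:30–17:00.
Rania ∩ Ravi ∩ Lars: 10:15–10:45, 14:30–14:45, 16:30–17:00.
Common window lengths: 30, 15, 30 min; longest is 30.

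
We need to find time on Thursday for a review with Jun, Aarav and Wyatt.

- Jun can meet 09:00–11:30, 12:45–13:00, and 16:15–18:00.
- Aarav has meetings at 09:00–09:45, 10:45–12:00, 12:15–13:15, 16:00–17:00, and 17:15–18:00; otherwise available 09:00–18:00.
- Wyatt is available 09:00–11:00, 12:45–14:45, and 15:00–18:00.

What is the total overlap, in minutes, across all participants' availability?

75 minutes

Aarav free within 09:00–18:00: 09:45–10:45, 12:00–12:15, 13:15–16:00, 17:00–17:15.
Jun ∩ Aarav: 09:45–10:45, 17:00–17:15.
Jun ∩ Aarav ∩ Wyatt: 09:45–10:45, 17:00–17:15.
Total common minutes: 60 + 15 = 75.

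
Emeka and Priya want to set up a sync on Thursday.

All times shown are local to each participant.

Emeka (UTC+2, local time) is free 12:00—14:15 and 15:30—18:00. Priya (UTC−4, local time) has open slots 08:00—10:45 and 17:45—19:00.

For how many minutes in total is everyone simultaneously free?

Emeka → UTC: 10:00–12:15, 13:30–16:00.
Priya → UTC: 12:00–14:45, 21:45–23:00.
Emeka ∩ Priya: 12:00–12:15, 13:30–14:45.
Total common minutes: 15 + 75 = 90.

90 minutes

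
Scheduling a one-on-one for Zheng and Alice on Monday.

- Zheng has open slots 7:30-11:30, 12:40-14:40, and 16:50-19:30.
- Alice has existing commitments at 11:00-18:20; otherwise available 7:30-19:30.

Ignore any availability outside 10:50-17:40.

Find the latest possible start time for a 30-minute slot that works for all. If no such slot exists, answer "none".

none

Alice free within 07:30–19:30: 07:30–11:00, 18:20–19:30.
Zheng ∩ Alice: 07:30–11:00, 18:20–19:30.
Restricted to 10:50–17:40: 10:50–11:00.
Windows ≥ 30 min: (none).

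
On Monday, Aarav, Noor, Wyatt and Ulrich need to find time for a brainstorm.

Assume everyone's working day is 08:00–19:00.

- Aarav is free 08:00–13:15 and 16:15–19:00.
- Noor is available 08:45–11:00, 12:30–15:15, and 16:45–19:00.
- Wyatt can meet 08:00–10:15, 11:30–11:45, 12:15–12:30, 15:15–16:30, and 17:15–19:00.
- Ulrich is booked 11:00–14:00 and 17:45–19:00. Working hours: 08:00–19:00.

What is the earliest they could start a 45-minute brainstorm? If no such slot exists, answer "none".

08:45

Ulrich free within 08:00–19:00: 08:00–11:00, 14:00–17:45.
Aarav ∩ Noor: 08:45–11:00, 12:30–13:15, 16:45–19:00.
Aarav ∩ Noor ∩ Wyatt: 08:45–10:15, 17:15–19:00.
Aarav ∩ Noor ∩ Wyatt ∩ Ulrich: 08:45–10:15, 17:15–17:45.
Windows ≥ 45 min: 08:45–10:15.
Earliest such window starts at 08:45.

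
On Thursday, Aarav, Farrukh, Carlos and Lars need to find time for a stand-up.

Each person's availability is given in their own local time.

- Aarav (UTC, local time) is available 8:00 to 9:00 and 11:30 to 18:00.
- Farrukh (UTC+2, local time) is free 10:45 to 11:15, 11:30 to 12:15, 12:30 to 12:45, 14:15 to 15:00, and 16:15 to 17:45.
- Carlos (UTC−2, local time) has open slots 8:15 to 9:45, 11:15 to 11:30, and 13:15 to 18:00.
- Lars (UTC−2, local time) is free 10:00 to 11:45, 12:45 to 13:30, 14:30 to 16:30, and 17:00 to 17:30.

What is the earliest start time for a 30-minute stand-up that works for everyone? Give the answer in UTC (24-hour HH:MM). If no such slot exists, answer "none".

none

Aarav → UTC: 08:00–09:00, 11:30–18:00.
Farrukh → UTC: 08:45–09:15, 09:30–10:15, 10:30–10:45, 12:15–13:00, 14:15–15:45.
Carlos → UTC: 10:15–11:45, 13:15–13:30, 15:15–20:00.
Lars → UTC: 12:00–13:45, 14:45–15:30, 16:30–18:30, 19:00–19:30.
Aarav ∩ Farrukh: 08:45–09:00, 12:15–13:00, 14:15–15:45.
Aarav ∩ Farrukh ∩ Carlos: 15:15–15:45.
Aarav ∩ Farrukh ∩ Carlos ∩ Lars: 15:15–15:30.
Windows ≥ 30 min: (none).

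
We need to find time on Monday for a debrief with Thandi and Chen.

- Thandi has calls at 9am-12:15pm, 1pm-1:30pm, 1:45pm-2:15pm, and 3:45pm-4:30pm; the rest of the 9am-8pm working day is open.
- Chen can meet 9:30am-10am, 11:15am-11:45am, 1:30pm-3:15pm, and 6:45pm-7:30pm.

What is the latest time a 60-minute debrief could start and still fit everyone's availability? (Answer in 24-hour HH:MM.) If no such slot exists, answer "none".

Thandi free within 09:00–20:00: 12:15–13:00, 13:30–13:45, 14:15–15:45, 16:30–20:00.
Thandi ∩ Chen: 13:30–13:45, 14:15–15:15, 18:45–19:30.
Windows ≥ 60 min: 14:15–15:15.
Latest start in the last window 14:15–15:15 is 15:15 − 60 min = 14:15.

14:15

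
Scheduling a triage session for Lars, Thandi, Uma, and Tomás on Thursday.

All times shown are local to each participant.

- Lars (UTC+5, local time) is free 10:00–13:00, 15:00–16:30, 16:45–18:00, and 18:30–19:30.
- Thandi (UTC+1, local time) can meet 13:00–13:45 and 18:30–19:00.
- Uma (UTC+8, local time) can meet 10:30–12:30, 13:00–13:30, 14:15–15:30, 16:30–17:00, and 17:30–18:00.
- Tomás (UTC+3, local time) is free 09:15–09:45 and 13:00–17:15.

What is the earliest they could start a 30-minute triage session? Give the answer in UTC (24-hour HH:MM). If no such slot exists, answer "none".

Lars → UTC: 05:00–08:00, 10:00–11:30, 11:45–13:00, 13:30–14:30.
Thandi → UTC: 12:00–12:45, 17:30–18:00.
Uma → UTC: 02:30–04:30, 05:00–05:30, 06:15–07:30, 08:30–09:00, 09:30–10:00.
Tomás → UTC: 06:15–06:45, 10:00–14:15.
Lars ∩ Thandi: 12:00–12:45.
Lars ∩ Thandi ∩ Uma: (none).
Lars ∩ Thandi ∩ Uma ∩ Tomás: (none).
Windows ≥ 30 min: (none).

none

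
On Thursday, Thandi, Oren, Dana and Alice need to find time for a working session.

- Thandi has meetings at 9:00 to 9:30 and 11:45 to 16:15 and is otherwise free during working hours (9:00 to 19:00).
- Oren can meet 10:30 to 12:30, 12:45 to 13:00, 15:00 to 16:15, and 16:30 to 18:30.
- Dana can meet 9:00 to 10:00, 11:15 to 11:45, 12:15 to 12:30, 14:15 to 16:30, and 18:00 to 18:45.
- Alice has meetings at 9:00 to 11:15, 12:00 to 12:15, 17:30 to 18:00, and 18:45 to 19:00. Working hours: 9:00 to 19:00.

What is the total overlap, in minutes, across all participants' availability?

Thandi free within 09:00–19:00: 09:30–11:45, 16:15–19:00.
Alice free within 09:00–19:00: 11:15–12:00, 12:15–17:30, 18:00–18:45.
Thandi ∩ Oren: 10:30–11:45, 16:30–18:30.
Thandi ∩ Oren ∩ Dana: 11:15–11:45, 18:00–18:30.
Thandi ∩ Oren ∩ Dana ∩ Alice: 11:15–11:45, 18:00–18:30.
Total common minutes: 30 + 30 = 60.

60 minutes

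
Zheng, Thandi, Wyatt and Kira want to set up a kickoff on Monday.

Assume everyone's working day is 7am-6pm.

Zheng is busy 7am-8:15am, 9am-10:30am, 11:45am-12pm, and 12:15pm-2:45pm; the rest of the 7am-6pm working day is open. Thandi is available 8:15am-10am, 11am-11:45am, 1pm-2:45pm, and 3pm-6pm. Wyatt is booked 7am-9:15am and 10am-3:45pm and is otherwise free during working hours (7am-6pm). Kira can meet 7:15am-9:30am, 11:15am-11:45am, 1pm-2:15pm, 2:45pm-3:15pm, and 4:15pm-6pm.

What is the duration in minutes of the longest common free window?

Zheng free within 07:00–18:00: 08:15–09:00, 10:30–11:45, 12:00–12:15, 14:45–18:00.
Wyatt free within 07:00–18:00: 09:15–10:00, 15:45–18:00.
Zheng ∩ Thandi: 08:15–09:00, 11:00–11:45, 15:00–18:00.
Zheng ∩ Thandi ∩ Wyatt: 15:45–18:00.
Zheng ∩ Thandi ∩ Wyatt ∩ Kira: 16:15–18:00.
Single common window of 105 minutes.

105 minutes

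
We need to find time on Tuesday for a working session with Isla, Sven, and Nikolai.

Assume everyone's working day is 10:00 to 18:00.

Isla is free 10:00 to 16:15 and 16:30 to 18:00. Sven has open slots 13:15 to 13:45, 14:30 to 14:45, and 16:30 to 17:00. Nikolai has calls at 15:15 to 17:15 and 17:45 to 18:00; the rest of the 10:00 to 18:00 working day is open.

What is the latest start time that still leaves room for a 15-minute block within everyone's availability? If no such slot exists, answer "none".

Nikolai free within 10:00–18:00: 10:00–15:15, 17:15–17:45.
Isla ∩ Sven: 13:15–13:45, 14:30–14:45, 16:30–17:00.
Isla ∩ Sven ∩ Nikolai: 13:15–13:45, 14:30–14:45.
Windows ≥ 15 min: 13:15–13:45, 14:30–14:45.
Latest start in the last window 14:30–14:45 is 14:45 − 15 min = 14:30.

14:30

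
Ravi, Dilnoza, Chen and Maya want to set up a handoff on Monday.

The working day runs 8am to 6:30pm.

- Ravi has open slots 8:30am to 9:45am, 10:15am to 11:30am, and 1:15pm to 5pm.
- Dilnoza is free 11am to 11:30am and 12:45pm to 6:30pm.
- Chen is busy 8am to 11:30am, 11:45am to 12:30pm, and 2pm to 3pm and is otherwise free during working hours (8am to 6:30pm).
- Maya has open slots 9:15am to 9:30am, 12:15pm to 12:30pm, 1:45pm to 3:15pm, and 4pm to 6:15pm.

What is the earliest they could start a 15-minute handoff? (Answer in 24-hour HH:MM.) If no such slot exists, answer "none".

13:45

Chen free within 08:00–18:30: 11:30–11:45, 12:30–14:00, 15:00–18:30.
Ravi ∩ Dilnoza: 11:00–11:30, 13:15–17:00.
Ravi ∩ Dilnoza ∩ Chen: 13:15–14:00, 15:00–17:00.
Ravi ∩ Dilnoza ∩ Chen ∩ Maya: 13:45–14:00, 15:00–15:15, 16:00–17:00.
Windows ≥ 15 min: 13:45–14:00, 15:00–15:15, 16:00–17:00.
Earliest such window starts at 13:45.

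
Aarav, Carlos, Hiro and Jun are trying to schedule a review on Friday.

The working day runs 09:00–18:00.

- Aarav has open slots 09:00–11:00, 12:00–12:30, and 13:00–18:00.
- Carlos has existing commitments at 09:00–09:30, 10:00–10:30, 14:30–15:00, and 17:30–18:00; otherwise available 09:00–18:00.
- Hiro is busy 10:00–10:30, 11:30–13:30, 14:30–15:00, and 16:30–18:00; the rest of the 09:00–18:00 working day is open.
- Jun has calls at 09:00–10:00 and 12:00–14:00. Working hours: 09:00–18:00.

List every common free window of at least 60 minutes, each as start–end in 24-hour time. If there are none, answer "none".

Carlos free within 09:00–18:00: 09:30–10:00, 10:30–14:30, 15:00–17:30.
Hiro free within 09:00–18:00: 09:00–10:00, 10:30–11:30, 13:30–14:30, 15:00–16:30.
Jun free within 09:00–18:00: 10:00–12:00, 14:00–18:00.
Aarav ∩ Carlos: 09:30–10:00, 10:30–11:00, 12:00–12:30, 13:00–14:30, 15:00–17:30.
Aarav ∩ Carlos ∩ Hiro: 09:30–10:00, 10:30–11:00, 13:30–14:30, 15:00–16:30.
Aarav ∩ Carlos ∩ Hiro ∩ Jun: 10:30–11:00, 14:00–14:30, 15:00–16:30.
Windows ≥ 60 min: 15:00–16:30.

15:00–16:30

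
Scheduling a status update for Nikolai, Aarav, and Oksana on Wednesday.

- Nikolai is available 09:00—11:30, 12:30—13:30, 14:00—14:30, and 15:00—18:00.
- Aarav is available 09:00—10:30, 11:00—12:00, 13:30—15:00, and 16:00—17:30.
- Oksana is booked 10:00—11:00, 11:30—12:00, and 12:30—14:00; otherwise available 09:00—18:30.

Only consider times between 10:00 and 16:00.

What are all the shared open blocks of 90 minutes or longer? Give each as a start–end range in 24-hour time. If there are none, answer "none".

Oksana free within 09:00–18:30: 09:00–10:00, 11:00–11:30, 12:00–12:30, 14:00–18:30.
Nikolai ∩ Aarav: 09:00–10:30, 11:00–11:30, 14:00–14:30, 16:00–17:30.
Nikolai ∩ Aarav ∩ Oksana: 09:00–10:00, 11:00–11:30, 14:00–14:30, 16:00–17:30.
Restricted to 10:00–16:00: 11:00–11:30, 14:00–14:30.
Windows ≥ 90 min: (none).

none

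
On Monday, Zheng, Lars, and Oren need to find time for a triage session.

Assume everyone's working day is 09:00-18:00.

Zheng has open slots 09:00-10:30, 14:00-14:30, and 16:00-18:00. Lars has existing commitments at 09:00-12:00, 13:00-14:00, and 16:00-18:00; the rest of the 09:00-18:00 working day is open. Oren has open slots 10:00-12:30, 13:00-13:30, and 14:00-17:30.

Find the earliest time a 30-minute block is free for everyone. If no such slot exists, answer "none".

Lars free within 09:00–18:00: 12:00–13:00, 14:00–16:00.
Zheng ∩ Lars: 14:00–14:30.
Zheng ∩ Lars ∩ Oren: 14:00–14:30.
Windows ≥ 30 min: 14:00–14:30.
Earliest such window starts at 14:00.

14:00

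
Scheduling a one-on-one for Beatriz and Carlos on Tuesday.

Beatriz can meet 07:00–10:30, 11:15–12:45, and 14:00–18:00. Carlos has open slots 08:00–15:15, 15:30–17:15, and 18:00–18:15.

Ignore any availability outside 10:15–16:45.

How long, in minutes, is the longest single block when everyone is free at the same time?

Beatriz ∩ Carlos: 08:00–10:30, 11:15–12:45, 14:00–15:15, 15:30–17:15.
Restricted to 10:15–16:45: 10:15–10:30, 11:15–12:45, 14:00–15:15, 15:30–16:45.
Common window lengths: 15, 90, 75, 75 min; longest is 90.

90 minutes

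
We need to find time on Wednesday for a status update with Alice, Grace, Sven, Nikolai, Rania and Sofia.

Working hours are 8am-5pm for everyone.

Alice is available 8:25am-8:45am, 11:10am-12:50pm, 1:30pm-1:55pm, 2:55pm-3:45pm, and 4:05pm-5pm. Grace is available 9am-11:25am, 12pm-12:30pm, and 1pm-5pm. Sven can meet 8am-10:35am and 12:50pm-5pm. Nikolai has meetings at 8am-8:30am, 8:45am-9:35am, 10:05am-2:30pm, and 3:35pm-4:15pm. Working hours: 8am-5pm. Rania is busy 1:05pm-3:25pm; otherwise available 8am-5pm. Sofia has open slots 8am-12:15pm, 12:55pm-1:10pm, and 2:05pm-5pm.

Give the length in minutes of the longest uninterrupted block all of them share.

Nikolai free within 08:00–17:00: 08:30–08:45, 09:35–10:05, 14:30–15:35, 16:15–17:00.
Rania free within 08:00–17:00: 08:00–13:05, 15:25–17:00.
Alice ∩ Grace: 11:10–11:25, 12:00–12:30, 13:30–13:55, 14:55–15:45, 16:05–17:00.
Alice ∩ Grace ∩ Sven: 13:30–13:55, 14:55–15:45, 16:05–17:00.
Alice ∩ Grace ∩ Sven ∩ Nikolai: 14:55–15:35, 16:15–17:00.
Alice ∩ Grace ∩ Sven ∩ Nikolai ∩ Rania: 15:25–15:35, 16:15–17:00.
Alice ∩ Grace ∩ Sven ∩ Nikolai ∩ Rania ∩ Sofia: 15:25–15:35, 16:15–17:00.
Common window lengths: 10, 45 min; longest is 45.

45 minutes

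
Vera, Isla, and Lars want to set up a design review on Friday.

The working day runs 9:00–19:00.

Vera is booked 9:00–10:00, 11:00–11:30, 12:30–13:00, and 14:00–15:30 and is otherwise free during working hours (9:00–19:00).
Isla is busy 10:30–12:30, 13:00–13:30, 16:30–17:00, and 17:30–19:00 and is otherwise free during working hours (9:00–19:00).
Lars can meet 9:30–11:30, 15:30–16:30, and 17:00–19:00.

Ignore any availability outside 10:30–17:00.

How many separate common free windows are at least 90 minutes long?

Vera free within 09:00–19:00: 10:00–11:00, 11:30–12:30, 13:00–14:00, 15:30–19:00.
Isla free within 09:00–19:00: 09:00–10:30, 12:30–13:00, 13:30–16:30, 17:00–17:30.
Vera ∩ Isla: 10:00–10:30, 13:30–14:00, 15:30–16:30, 17:00–17:30.
Vera ∩ Isla ∩ Lars: 10:00–10:30, 15:30–16:30, 17:00–17:30.
Restricted to 10:30–17:00: 15:30–16:30.
Windows ≥ 90 min: (none).
That's 0 windows.

0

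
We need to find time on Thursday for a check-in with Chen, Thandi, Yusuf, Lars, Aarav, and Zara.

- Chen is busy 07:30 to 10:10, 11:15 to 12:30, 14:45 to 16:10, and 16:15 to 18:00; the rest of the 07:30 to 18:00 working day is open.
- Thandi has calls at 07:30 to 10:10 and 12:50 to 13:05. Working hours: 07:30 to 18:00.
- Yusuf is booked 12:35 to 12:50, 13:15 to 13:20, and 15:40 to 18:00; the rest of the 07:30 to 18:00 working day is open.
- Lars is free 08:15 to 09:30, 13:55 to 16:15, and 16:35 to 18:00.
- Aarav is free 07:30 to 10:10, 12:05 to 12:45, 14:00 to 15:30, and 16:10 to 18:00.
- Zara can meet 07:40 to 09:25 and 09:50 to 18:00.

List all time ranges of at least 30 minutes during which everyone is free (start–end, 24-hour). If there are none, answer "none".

14:00–14:45

Chen free within 07:30–18:00: 10:10–11:15, 12:30–14:45, 16:10–16:15.
Thandi free within 07:30–18:00: 10:10–12:50, 13:05–18:00.
Yusuf free within 07:30–18:00: 07:30–12:35, 12:50–13:15, 13:20–15:40.
Chen ∩ Thandi: 10:10–11:15, 12:30–12:50, 13:05–14:45, 16:10–16:15.
Chen ∩ Thandi ∩ Yusuf: 10:10–11:15, 12:30–12:35, 13:05–13:15, 13:20–14:45.
Chen ∩ Thandi ∩ Yusuf ∩ Lars: 13:55–14:45.
Chen ∩ Thandi ∩ Yusuf ∩ Lars ∩ Aarav: 14:00–14:45.
Chen ∩ Thandi ∩ Yusuf ∩ Lars ∩ Aarav ∩ Zara: 14:00–14:45.
Windows ≥ 30 min: 14:00–14:45.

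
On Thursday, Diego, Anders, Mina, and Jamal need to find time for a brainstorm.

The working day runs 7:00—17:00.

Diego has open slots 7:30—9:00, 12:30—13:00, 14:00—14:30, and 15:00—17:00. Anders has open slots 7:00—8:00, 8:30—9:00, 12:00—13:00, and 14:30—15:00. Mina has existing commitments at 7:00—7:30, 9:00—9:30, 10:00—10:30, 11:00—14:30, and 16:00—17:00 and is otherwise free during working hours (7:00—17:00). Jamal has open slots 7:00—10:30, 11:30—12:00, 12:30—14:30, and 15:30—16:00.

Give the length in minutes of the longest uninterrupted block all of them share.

30 minutes

Mina free within 07:00–17:00: 07:30–09:00, 09:30–10:00, 10:30–11:00, 14:30–16:00.
Diego ∩ Anders: 07:30–08:00, 08:30–09:00, 12:30–13:00.
Diego ∩ Anders ∩ Mina: 07:30–08:00, 08:30–09:00.
Diego ∩ Anders ∩ Mina ∩ Jamal: 07:30–08:00, 08:30–09:00.
Common window lengths: 30, 30 min; longest is 30.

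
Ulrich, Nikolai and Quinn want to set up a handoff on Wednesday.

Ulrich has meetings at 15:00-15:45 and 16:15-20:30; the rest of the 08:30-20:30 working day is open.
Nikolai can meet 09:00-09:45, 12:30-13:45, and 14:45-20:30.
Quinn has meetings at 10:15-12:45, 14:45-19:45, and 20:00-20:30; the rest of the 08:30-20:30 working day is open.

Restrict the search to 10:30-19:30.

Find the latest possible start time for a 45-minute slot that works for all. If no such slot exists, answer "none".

13:00

Ulrich free within 08:30–20:30: 08:30–15:00, 15:45–16:15.
Quinn free within 08:30–20:30: 08:30–10:15, 12:45–14:45, 19:45–20:00.
Ulrich ∩ Nikolai: 09:00–09:45, 12:30–13:45, 14:45–15:00, 15:45–16:15.
Ulrich ∩ Nikolai ∩ Quinn: 09:00–09:45, 12:45–13:45.
Restricted to 10:30–19:30: 12:45–13:45.
Windows ≥ 45 min: 12:45–13:45.
Latest start in the last window 12:45–13:45 is 13:45 − 45 min = 13:00.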